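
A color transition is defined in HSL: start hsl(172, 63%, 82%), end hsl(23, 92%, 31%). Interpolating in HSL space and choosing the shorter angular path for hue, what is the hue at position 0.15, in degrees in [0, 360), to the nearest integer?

150

Hue arc: Δh = 23 − 172 = -149° (|Δh| ≤ 180, already the shorter path).
H = 172 + 0.15 × (-149) = 149.65 → 150°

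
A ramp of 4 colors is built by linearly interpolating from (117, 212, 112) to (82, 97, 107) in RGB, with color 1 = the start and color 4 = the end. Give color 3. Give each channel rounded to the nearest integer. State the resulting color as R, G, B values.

With 4 swatches and endpoints inclusive, swatch 3 sits at t = (3 − 1)/(4 − 1) = 2/3 ≈ 0.6667.
R = 117 + 0.6667 × (82 − 117) = 93.666 → 94
G = 212 + 0.6667 × (97 − 212) = 135.329 → 135
B = 112 + 0.6667 × (107 − 112) = 108.666 → 109

(94, 135, 109)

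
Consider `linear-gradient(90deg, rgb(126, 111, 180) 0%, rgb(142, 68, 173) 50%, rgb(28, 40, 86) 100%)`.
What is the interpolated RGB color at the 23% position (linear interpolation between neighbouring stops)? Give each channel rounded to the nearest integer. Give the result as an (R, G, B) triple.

(133, 91, 177)

23% lies between the 0% and 50% stops, so the local fraction is t = (23 − 0)/(50 − 0) = 23/50 ≈ 0.46.
R = 126 + 0.46 × (142 − 126) = 133.36 → 133
G = 111 + 0.46 × (68 − 111) = 91.22 → 91
B = 180 + 0.46 × (173 − 180) = 176.78 → 177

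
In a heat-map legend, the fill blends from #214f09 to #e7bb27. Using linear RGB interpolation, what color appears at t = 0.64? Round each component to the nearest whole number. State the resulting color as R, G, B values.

(160, 148, 28)

#214f09 → (33, 79, 9); #e7bb27 → (231, 187, 39).
R = 33 + 0.64 × (231 − 33) = 33 + 0.64 × 198 = 159.72 → 160
G = 79 + 0.64 × (187 − 79) = 79 + 0.64 × 108 = 148.12 → 148
B = 9 + 0.64 × (39 − 9) = 9 + 0.64 × 30 = 28.2 → 28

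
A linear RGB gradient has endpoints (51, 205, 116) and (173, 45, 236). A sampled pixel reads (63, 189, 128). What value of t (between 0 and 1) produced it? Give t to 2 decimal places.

0.10

Invert the lerp on the G channel (largest span, 160): t = (189 − 205) / (45 − 205) = -16/-160 = 0.1.
Check on R: (63 − 51)/(173 − 51) = 0.09836 ✓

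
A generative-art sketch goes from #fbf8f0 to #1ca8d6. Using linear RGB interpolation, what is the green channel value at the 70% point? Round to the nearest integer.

192

G₁ = 248 (from #fbf8f0), G₂ = 168 (from #1ca8d6).
G = 248 + 0.7 × (168 − 248) = 192 → 192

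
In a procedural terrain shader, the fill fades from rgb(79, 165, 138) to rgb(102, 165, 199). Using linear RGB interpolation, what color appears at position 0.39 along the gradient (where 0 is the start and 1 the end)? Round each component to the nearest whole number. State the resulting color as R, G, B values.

(88, 165, 162)

R = 79 + 0.39 × (102 − 79) = 79 + 0.39 × 23 = 87.97 → 88
G = 165 + 0.39 × (165 − 165) = 165 + 0.39 × 0 = 165 → 165
B = 138 + 0.39 × (199 − 138) = 138 + 0.39 × 61 = 161.79 → 162
So the blended color is (88, 165, 162), about #58a5a2.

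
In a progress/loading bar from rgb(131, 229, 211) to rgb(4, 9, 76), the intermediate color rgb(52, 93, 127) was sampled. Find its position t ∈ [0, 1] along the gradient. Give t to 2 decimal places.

Invert the lerp on the G channel (largest span, 220): t = (93 − 229) / (9 − 229) = -136/-220 = 0.61818.
Check on R: (52 − 131)/(4 − 131) = 0.622 ✓

0.62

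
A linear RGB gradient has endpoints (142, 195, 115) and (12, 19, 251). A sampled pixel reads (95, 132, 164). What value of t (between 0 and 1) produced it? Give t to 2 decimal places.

Invert the lerp on the G channel (largest span, 176): t = (132 − 195) / (19 − 195) = -63/-176 = 0.35795.
Check on R: (95 − 142)/(12 − 142) = 0.3615 ✓

0.36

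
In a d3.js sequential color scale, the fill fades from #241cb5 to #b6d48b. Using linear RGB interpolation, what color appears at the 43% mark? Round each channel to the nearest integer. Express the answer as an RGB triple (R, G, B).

#241cb5 → (36, 28, 181); #b6d48b → (182, 212, 139).
43% corresponds to t = 0.43.
R = 36 + 0.43 × (182 − 36) = 36 + 0.43 × 146 = 98.78 → 99
G = 28 + 0.43 × (212 − 28) = 28 + 0.43 × 184 = 107.12 → 107
B = 181 + 0.43 × (139 − 181) = 181 + 0.43 × -42 = 162.94 → 163

(99, 107, 163)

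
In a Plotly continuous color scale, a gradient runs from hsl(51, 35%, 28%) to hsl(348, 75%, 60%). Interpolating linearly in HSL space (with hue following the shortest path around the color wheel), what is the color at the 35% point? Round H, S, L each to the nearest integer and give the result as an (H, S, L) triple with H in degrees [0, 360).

(29, 49, 39)

Hue: 348 − 51 = 297°, but |297| > 180 so the shorter arc goes the other way: Δh = 297 − 360 = -63°.
H = 51 + 0.35 × (-63) = 28.95 → 29°
S = 35 + 0.35 × (75 − 35) = 49 → 49%
L = 28 + 0.35 × (60 − 28) = 39.2 → 39%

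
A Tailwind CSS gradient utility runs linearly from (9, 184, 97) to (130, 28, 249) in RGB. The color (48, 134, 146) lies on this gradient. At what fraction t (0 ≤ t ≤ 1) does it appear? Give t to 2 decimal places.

0.32

Invert the lerp on the G channel (largest span, 156): t = (134 − 184) / (28 − 184) = -50/-156 = 0.32051.
Check on R: (48 − 9)/(130 − 9) = 0.3223 ✓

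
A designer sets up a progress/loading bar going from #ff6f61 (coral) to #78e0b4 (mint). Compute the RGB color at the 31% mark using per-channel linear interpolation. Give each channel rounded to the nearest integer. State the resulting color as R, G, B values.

(213, 146, 123)

#ff6f61 → (255, 111, 97); #78e0b4 → (120, 224, 180).
31% corresponds to t = 0.31.
R = 255 + 0.31 × (120 − 255) = 255 + 0.31 × -135 = 213.15 → 213
G = 111 + 0.31 × (224 − 111) = 111 + 0.31 × 113 = 146.03 → 146
B = 97 + 0.31 × (180 − 97) = 97 + 0.31 × 83 = 122.73 → 123
So the blended color is (213, 146, 123), about #d5927b.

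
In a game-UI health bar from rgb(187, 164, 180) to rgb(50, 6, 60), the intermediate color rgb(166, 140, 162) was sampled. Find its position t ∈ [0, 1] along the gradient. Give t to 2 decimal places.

0.15

Invert the lerp on the G channel (largest span, 158): t = (140 − 164) / (6 − 164) = -24/-158 = 0.1519.
Check on R: (166 − 187)/(50 − 187) = 0.1533 ✓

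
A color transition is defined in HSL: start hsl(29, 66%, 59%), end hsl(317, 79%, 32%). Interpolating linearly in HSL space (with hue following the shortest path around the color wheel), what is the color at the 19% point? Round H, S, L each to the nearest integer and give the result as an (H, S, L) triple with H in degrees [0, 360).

Hue: 317 − 29 = 288°, but |288| > 180 so the shorter arc goes the other way: Δh = 288 − 360 = -72°.
H = 29 + 0.19 × (-72) = 15.32 → 15°
S = 66 + 0.19 × (79 − 66) = 68.47 → 68%
L = 59 + 0.19 × (32 − 59) = 53.87 → 54%

(15, 68, 54)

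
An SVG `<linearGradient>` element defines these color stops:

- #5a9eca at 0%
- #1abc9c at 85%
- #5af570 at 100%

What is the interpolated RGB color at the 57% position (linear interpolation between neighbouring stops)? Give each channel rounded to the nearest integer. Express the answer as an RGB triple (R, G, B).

57% lies between the 0% and 85% stops, so the local fraction is t = (57 − 0)/(85 − 0) = 57/85 ≈ 0.6706.
#5a9eca → (90, 158, 202); #1abc9c → (26, 188, 156).
R = 90 + 0.6706 × (26 − 90) = 47.082 → 47
G = 158 + 0.6706 × (188 − 158) = 178.118 → 178
B = 202 + 0.6706 × (156 − 202) = 171.152 → 171

(47, 178, 171)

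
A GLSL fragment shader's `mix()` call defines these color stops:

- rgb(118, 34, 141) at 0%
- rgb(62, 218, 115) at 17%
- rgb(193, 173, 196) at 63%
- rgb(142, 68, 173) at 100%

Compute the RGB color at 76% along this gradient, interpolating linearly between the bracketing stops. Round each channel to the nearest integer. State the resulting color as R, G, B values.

76% lies between the 63% and 100% stops, so the local fraction is t = (76 − 63)/(100 − 63) = 13/37 ≈ 0.3514.
R = 193 + 0.3514 × (142 − 193) = 175.079 → 175
G = 173 + 0.3514 × (68 − 173) = 136.103 → 136
B = 196 + 0.3514 × (173 − 196) = 187.918 → 188

(175, 136, 188)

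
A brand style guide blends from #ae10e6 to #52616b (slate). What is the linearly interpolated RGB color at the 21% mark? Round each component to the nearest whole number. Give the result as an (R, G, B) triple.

(155, 33, 204)

#ae10e6 → (174, 16, 230); #52616b → (82, 97, 107).
21% corresponds to t = 0.21.
R = 174 + 0.21 × (82 − 174) = 174 + 0.21 × -92 = 154.68 → 155
G = 16 + 0.21 × (97 − 16) = 16 + 0.21 × 81 = 33.01 → 33
B = 230 + 0.21 × (107 − 230) = 230 + 0.21 × -123 = 204.17 → 204
So the blended color is (155, 33, 204), about #9b21cc.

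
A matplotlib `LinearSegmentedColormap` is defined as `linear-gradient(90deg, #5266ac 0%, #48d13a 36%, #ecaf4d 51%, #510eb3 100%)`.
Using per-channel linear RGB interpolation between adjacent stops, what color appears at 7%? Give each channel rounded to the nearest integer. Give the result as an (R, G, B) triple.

7% lies between the 0% and 36% stops, so the local fraction is t = (7 − 0)/(36 − 0) = 7/36 ≈ 0.1944.
#5266ac → (82, 102, 172); #48d13a → (72, 209, 58).
R = 82 + 0.1944 × (72 − 82) = 80.056 → 80
G = 102 + 0.1944 × (209 − 102) = 122.801 → 123
B = 172 + 0.1944 × (58 − 172) = 149.838 → 150

(80, 123, 150)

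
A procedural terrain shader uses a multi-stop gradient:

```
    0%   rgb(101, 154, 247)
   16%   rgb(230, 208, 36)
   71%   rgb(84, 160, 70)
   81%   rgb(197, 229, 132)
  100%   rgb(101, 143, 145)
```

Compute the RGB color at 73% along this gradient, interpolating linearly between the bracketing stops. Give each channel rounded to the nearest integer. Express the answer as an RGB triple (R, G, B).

(107, 174, 82)

73% lies between the 71% and 81% stops, so the local fraction is t = (73 − 71)/(81 − 71) = 2/10 ≈ 0.2.
R = 84 + 0.2 × (197 − 84) = 106.6 → 107
G = 160 + 0.2 × (229 − 160) = 173.8 → 174
B = 70 + 0.2 × (132 − 70) = 82.4 → 82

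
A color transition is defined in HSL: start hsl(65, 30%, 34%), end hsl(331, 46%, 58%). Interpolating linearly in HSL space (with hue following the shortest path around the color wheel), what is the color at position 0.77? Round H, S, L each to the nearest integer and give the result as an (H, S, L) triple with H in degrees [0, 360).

Hue: 331 − 65 = 266°, but |266| > 180 so the shorter arc goes the other way: Δh = 266 − 360 = -94°.
H = 65 + 0.77 × (-94) = -7.38 → -7 → -7 mod 360 = 353°
S = 30 + 0.77 × (46 − 30) = 42.32 → 42%
L = 34 + 0.77 × (58 − 34) = 52.48 → 52%

(353, 42, 52)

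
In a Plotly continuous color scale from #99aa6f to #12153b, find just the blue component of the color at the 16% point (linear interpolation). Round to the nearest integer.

B₁ = 111 (from #99aa6f), B₂ = 59 (from #12153b).
B = 111 + 0.16 × (59 − 111) = 102.68 → 103

103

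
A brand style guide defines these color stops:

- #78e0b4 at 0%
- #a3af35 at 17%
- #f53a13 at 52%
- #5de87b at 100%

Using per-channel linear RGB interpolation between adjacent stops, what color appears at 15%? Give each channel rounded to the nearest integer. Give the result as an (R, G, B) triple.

(158, 181, 68)

15% lies between the 0% and 17% stops, so the local fraction is t = (15 − 0)/(17 − 0) = 15/17 ≈ 0.8824.
#78e0b4 → (120, 224, 180); #a3af35 → (163, 175, 53).
R = 120 + 0.8824 × (163 − 120) = 157.943 → 158
G = 224 + 0.8824 × (175 − 224) = 180.762 → 181
B = 180 + 0.8824 × (53 − 180) = 67.935 → 68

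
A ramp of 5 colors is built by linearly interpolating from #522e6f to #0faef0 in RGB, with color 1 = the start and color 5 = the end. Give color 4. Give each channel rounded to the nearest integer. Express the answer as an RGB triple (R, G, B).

(32, 142, 208)

With 5 swatches and endpoints inclusive, swatch 4 sits at t = (4 − 1)/(5 − 1) = 3/4 ≈ 0.75.
#522e6f → (82, 46, 111); #0faef0 → (15, 174, 240).
R = 82 + 0.75 × (15 − 82) = 31.75 → 32
G = 46 + 0.75 × (174 − 46) = 142 → 142
B = 111 + 0.75 × (240 − 111) = 207.75 → 208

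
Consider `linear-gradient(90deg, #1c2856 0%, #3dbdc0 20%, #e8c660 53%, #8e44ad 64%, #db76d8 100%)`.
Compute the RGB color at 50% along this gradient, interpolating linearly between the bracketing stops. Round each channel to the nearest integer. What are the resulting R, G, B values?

50% lies between the 20% and 53% stops, so the local fraction is t = (50 − 20)/(53 − 20) = 30/33 ≈ 0.9091.
#3dbdc0 → (61, 189, 192); #e8c660 → (232, 198, 96).
R = 61 + 0.9091 × (232 − 61) = 216.456 → 216
G = 189 + 0.9091 × (198 − 189) = 197.182 → 197
B = 192 + 0.9091 × (96 − 192) = 104.726 → 105

(216, 197, 105)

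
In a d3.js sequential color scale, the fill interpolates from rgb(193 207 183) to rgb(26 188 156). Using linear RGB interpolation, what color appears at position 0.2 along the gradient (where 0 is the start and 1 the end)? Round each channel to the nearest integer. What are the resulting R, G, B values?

(160, 203, 178)

R = 193 + 0.2 × (26 − 193) = 193 + 0.2 × -167 = 159.6 → 160
G = 207 + 0.2 × (188 − 207) = 207 + 0.2 × -19 = 203.2 → 203
B = 183 + 0.2 × (156 − 183) = 183 + 0.2 × -27 = 177.6 → 178
So the blended color is (160, 203, 178), about #a0cbb2.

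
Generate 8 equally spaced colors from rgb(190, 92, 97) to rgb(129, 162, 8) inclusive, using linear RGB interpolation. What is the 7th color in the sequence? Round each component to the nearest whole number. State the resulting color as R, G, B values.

With 8 swatches and endpoints inclusive, swatch 7 sits at t = (7 − 1)/(8 − 1) = 6/7 ≈ 0.8571.
R = 190 + 0.8571 × (129 − 190) = 137.717 → 138
G = 92 + 0.8571 × (162 − 92) = 151.997 → 152
B = 97 + 0.8571 × (8 − 97) = 20.718 → 21

(138, 152, 21)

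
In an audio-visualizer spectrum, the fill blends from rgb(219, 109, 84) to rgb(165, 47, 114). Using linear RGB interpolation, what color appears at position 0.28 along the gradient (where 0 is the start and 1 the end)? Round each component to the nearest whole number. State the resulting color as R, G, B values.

(204, 92, 92)

R = 219 + 0.28 × (165 − 219) = 219 + 0.28 × -54 = 203.88 → 204
G = 109 + 0.28 × (47 − 109) = 109 + 0.28 × -62 = 91.64 → 92
B = 84 + 0.28 × (114 − 84) = 84 + 0.28 × 30 = 92.4 → 92
So the blended color is (204, 92, 92), about #cc5c5c.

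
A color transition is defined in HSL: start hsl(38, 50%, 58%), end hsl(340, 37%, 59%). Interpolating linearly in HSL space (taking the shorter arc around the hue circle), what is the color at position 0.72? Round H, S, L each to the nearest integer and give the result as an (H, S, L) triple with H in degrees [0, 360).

(356, 41, 59)

Hue: 340 − 38 = 302°, but |302| > 180 so the shorter arc goes the other way: Δh = 302 − 360 = -58°.
H = 38 + 0.72 × (-58) = -3.76 → -4 → -4 mod 360 = 356°
S = 50 + 0.72 × (37 − 50) = 40.64 → 41%
L = 58 + 0.72 × (59 − 58) = 58.72 → 59%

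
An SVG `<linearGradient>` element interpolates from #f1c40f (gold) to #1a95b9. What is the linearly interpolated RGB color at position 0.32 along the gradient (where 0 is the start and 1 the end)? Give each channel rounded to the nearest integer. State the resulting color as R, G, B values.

(172, 181, 69)

#f1c40f → (241, 196, 15); #1a95b9 → (26, 149, 185).
R = 241 + 0.32 × (26 − 241) = 241 + 0.32 × -215 = 172.2 → 172
G = 196 + 0.32 × (149 − 196) = 196 + 0.32 × -47 = 180.96 → 181
B = 15 + 0.32 × (185 − 15) = 15 + 0.32 × 170 = 69.4 → 69
So the blended color is (172, 181, 69), about #acb545.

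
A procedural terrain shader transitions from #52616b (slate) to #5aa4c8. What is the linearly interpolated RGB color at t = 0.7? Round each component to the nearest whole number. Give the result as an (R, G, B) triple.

#52616b → (82, 97, 107); #5aa4c8 → (90, 164, 200).
R = 82 + 0.7 × (90 − 82) = 82 + 0.7 × 8 = 87.6 → 88
G = 97 + 0.7 × (164 − 97) = 97 + 0.7 × 67 = 143.9 → 144
B = 107 + 0.7 × (200 − 107) = 107 + 0.7 × 93 = 172.1 → 172

(88, 144, 172)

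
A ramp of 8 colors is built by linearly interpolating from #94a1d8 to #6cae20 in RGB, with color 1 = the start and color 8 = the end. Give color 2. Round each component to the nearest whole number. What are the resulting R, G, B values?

With 8 swatches and endpoints inclusive, swatch 2 sits at t = (2 − 1)/(8 − 1) = 1/7 ≈ 0.1429.
#94a1d8 → (148, 161, 216); #6cae20 → (108, 174, 32).
R = 148 + 0.1429 × (108 − 148) = 142.284 → 142
G = 161 + 0.1429 × (174 − 161) = 162.858 → 163
B = 216 + 0.1429 × (32 − 216) = 189.706 → 190

(142, 163, 190)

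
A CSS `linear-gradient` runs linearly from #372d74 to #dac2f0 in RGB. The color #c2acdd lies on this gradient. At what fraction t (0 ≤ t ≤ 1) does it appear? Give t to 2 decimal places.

0.85

Invert the lerp on the R channel (largest span, 163): t = (194 − 55) / (218 − 55) = 139/163 = 0.85276.
Check on G: (172 − 45)/(194 − 45) = 0.8523 ✓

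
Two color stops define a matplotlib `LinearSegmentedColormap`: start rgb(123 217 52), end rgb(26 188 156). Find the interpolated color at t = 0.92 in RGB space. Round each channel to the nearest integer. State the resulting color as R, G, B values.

(34, 190, 148)

R = 123 + 0.92 × (26 − 123) = 123 + 0.92 × -97 = 33.76 → 34
G = 217 + 0.92 × (188 − 217) = 217 + 0.92 × -29 = 190.32 → 190
B = 52 + 0.92 × (156 − 52) = 52 + 0.92 × 104 = 147.68 → 148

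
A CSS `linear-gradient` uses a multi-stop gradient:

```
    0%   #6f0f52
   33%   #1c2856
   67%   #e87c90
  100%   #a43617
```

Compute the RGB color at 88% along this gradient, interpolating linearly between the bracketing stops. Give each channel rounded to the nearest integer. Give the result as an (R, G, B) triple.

88% lies between the 67% and 100% stops, so the local fraction is t = (88 − 67)/(100 − 67) = 21/33 ≈ 0.6364.
#e87c90 → (232, 124, 144); #a43617 → (164, 54, 23).
R = 232 + 0.6364 × (164 − 232) = 188.725 → 189
G = 124 + 0.6364 × (54 − 124) = 79.452 → 79
B = 144 + 0.6364 × (23 − 144) = 66.996 → 67

(189, 79, 67)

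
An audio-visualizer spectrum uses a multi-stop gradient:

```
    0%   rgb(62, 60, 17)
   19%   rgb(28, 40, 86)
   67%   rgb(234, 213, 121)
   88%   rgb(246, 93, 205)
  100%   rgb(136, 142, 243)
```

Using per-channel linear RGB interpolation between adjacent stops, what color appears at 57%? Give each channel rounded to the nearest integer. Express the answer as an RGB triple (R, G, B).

57% lies between the 19% and 67% stops, so the local fraction is t = (57 − 19)/(67 − 19) = 38/48 ≈ 0.7917.
R = 28 + 0.7917 × (234 − 28) = 191.09 → 191
G = 40 + 0.7917 × (213 − 40) = 176.964 → 177
B = 86 + 0.7917 × (121 − 86) = 113.709 → 114

(191, 177, 114)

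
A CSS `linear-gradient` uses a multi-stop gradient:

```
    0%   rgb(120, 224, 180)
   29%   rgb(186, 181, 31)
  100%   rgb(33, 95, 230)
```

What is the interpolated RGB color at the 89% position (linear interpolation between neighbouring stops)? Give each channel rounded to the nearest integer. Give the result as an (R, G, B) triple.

(57, 108, 199)

89% lies between the 29% and 100% stops, so the local fraction is t = (89 − 29)/(100 − 29) = 60/71 ≈ 0.8451.
R = 186 + 0.8451 × (33 − 186) = 56.7 → 57
G = 181 + 0.8451 × (95 − 181) = 108.321 → 108
B = 31 + 0.8451 × (230 − 31) = 199.175 → 199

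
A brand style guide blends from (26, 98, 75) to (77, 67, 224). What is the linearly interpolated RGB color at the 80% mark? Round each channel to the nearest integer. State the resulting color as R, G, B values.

(67, 73, 194)

80% corresponds to t = 0.8.
R = 26 + 0.8 × (77 − 26) = 26 + 0.8 × 51 = 66.8 → 67
G = 98 + 0.8 × (67 − 98) = 98 + 0.8 × -31 = 73.2 → 73
B = 75 + 0.8 × (224 − 75) = 75 + 0.8 × 149 = 194.2 → 194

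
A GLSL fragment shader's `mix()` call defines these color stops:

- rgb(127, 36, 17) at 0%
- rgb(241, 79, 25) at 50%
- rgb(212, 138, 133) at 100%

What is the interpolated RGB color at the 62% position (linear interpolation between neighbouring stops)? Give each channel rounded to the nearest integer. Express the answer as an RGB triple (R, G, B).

(234, 93, 51)

62% lies between the 50% and 100% stops, so the local fraction is t = (62 − 50)/(100 − 50) = 12/50 ≈ 0.24.
R = 241 + 0.24 × (212 − 241) = 234.04 → 234
G = 79 + 0.24 × (138 − 79) = 93.16 → 93
B = 25 + 0.24 × (133 − 25) = 50.92 → 51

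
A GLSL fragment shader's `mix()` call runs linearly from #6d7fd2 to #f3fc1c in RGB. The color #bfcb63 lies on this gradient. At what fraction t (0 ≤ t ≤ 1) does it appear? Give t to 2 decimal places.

0.61

Invert the lerp on the B channel (largest span, 182): t = (99 − 210) / (28 − 210) = -111/-182 = 0.60989.
Check on R: (191 − 109)/(243 − 109) = 0.6119 ✓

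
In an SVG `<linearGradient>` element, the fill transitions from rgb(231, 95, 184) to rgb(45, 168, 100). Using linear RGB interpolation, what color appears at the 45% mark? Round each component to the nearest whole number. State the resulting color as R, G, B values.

(147, 128, 146)

45% corresponds to t = 0.45.
R = 231 + 0.45 × (45 − 231) = 231 + 0.45 × -186 = 147.3 → 147
G = 95 + 0.45 × (168 − 95) = 95 + 0.45 × 73 = 127.85 → 128
B = 184 + 0.45 × (100 − 184) = 184 + 0.45 × -84 = 146.2 → 146
So the blended color is (147, 128, 146), about #938092.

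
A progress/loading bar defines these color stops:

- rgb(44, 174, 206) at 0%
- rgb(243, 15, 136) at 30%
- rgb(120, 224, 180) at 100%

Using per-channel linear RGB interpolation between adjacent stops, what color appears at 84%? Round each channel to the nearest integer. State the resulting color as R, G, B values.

84% lies between the 30% and 100% stops, so the local fraction is t = (84 − 30)/(100 − 30) = 54/70 ≈ 0.7714.
R = 243 + 0.7714 × (120 − 243) = 148.118 → 148
G = 15 + 0.7714 × (224 − 15) = 176.223 → 176
B = 136 + 0.7714 × (180 − 136) = 169.942 → 170

(148, 176, 170)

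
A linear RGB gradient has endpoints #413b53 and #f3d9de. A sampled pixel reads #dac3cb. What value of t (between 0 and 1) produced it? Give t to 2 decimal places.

Invert the lerp on the R channel (largest span, 178): t = (218 − 65) / (243 − 65) = 153/178 = 0.85955.
Check on G: (195 − 59)/(217 − 59) = 0.8608 ✓

0.86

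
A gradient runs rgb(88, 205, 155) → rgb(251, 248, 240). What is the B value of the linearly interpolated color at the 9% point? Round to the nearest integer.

163

B = 155 + 0.09 × (240 − 155) = 162.65 → 163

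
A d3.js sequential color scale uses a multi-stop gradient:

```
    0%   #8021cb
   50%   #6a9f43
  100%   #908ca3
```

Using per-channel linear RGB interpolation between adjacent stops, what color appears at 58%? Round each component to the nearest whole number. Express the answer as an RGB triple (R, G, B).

58% lies between the 50% and 100% stops, so the local fraction is t = (58 − 50)/(100 − 50) = 8/50 ≈ 0.16.
#6a9f43 → (106, 159, 67); #908ca3 → (144, 140, 163).
R = 106 + 0.16 × (144 − 106) = 112.08 → 112
G = 159 + 0.16 × (140 − 159) = 155.96 → 156
B = 67 + 0.16 × (163 − 67) = 82.36 → 82

(112, 156, 82)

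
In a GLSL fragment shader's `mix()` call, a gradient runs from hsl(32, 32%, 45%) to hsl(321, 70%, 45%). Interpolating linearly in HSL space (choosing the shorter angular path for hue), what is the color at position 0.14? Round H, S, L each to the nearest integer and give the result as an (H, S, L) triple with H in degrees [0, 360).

Hue: 321 − 32 = 289°, but |289| > 180 so the shorter arc goes the other way: Δh = 289 − 360 = -71°.
H = 32 + 0.14 × (-71) = 22.06 → 22°
S = 32 + 0.14 × (70 − 32) = 37.32 → 37%
L = 45 + 0.14 × (45 − 45) = 45 → 45%

(22, 37, 45)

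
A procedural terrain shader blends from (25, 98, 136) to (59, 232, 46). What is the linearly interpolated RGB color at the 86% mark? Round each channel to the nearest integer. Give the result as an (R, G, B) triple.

86% corresponds to t = 0.86.
R = 25 + 0.86 × (59 − 25) = 25 + 0.86 × 34 = 54.24 → 54
G = 98 + 0.86 × (232 − 98) = 98 + 0.86 × 134 = 213.24 → 213
B = 136 + 0.86 × (46 − 136) = 136 + 0.86 × -90 = 58.6 → 59
So the blended color is (54, 213, 59), about #36d53b.

(54, 213, 59)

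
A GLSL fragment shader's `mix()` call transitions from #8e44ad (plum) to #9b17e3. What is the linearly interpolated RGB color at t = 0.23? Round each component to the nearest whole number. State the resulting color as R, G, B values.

#8e44ad → (142, 68, 173); #9b17e3 → (155, 23, 227).
R = 142 + 0.23 × (155 − 142) = 142 + 0.23 × 13 = 144.99 → 145
G = 68 + 0.23 × (23 − 68) = 68 + 0.23 × -45 = 57.65 → 58
B = 173 + 0.23 × (227 − 173) = 173 + 0.23 × 54 = 185.42 → 185
So the blended color is (145, 58, 185), about #913ab9.

(145, 58, 185)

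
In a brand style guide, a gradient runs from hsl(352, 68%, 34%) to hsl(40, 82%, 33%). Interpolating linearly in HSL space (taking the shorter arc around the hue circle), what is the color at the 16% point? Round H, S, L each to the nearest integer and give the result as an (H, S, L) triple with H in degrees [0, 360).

Hue: 40 − 352 = -312°, but |-312| > 180 so the shorter arc goes the other way: Δh = -312 + 360 = 48°.
H = 352 + 0.16 × (48) = 359.68 → 360 → 360 mod 360 = 0°
S = 68 + 0.16 × (82 − 68) = 70.24 → 70%
L = 34 + 0.16 × (33 − 34) = 33.84 → 34%

(0, 70, 34)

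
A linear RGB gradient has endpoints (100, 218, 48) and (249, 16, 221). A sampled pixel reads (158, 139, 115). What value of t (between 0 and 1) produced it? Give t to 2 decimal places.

Invert the lerp on the G channel (largest span, 202): t = (139 − 218) / (16 − 218) = -79/-202 = 0.39109.
Check on R: (158 − 100)/(249 − 100) = 0.3893 ✓

0.39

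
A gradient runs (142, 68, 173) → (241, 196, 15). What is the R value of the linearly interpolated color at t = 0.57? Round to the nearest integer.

R = 142 + 0.57 × (241 − 142) = 198.43 → 198

198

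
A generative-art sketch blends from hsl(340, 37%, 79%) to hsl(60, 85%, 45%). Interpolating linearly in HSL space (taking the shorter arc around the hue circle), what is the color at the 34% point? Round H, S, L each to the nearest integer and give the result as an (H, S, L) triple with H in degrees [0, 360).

(7, 53, 67)

Hue: 60 − 340 = -280°, but |-280| > 180 so the shorter arc goes the other way: Δh = -280 + 360 = 80°.
H = 340 + 0.34 × (80) = 367.2 → 367 → 367 mod 360 = 7°
S = 37 + 0.34 × (85 − 37) = 53.32 → 53%
L = 79 + 0.34 × (45 − 79) = 67.44 → 67%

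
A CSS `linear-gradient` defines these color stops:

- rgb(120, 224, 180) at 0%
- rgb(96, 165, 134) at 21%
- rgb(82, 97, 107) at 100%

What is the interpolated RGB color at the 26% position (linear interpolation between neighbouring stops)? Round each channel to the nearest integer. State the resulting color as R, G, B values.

(95, 161, 132)

26% lies between the 21% and 100% stops, so the local fraction is t = (26 − 21)/(100 − 21) = 5/79 ≈ 0.0633.
R = 96 + 0.0633 × (82 − 96) = 95.114 → 95
G = 165 + 0.0633 × (97 − 165) = 160.696 → 161
B = 134 + 0.0633 × (107 − 134) = 132.291 → 132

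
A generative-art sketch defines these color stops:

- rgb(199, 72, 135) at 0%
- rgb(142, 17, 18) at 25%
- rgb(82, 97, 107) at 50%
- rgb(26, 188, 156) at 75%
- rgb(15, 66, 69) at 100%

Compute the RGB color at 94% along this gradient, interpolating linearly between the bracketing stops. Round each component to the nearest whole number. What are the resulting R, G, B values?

94% lies between the 75% and 100% stops, so the local fraction is t = (94 − 75)/(100 − 75) = 19/25 ≈ 0.76.
R = 26 + 0.76 × (15 − 26) = 17.64 → 18
G = 188 + 0.76 × (66 − 188) = 95.28 → 95
B = 156 + 0.76 × (69 − 156) = 89.88 → 90

(18, 95, 90)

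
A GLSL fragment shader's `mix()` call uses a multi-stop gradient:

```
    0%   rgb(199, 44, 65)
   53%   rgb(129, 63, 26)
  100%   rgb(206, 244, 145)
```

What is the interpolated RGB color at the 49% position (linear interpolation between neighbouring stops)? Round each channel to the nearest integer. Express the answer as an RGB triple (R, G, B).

49% lies between the 0% and 53% stops, so the local fraction is t = (49 − 0)/(53 − 0) = 49/53 ≈ 0.9245.
R = 199 + 0.9245 × (129 − 199) = 134.285 → 134
G = 44 + 0.9245 × (63 − 44) = 61.566 → 62
B = 65 + 0.9245 × (26 − 65) = 28.944 → 29

(134, 62, 29)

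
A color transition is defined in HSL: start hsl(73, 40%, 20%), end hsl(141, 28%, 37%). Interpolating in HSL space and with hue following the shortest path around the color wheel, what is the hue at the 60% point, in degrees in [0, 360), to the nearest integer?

Hue arc: Δh = 141 − 73 = 68° (|Δh| ≤ 180, already the shorter path).
H = 73 + 0.6 × (68) = 113.8 → 114°

114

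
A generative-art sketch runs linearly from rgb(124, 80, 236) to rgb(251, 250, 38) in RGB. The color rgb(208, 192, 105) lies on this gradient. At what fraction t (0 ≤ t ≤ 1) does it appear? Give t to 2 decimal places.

Invert the lerp on the B channel (largest span, 198): t = (105 − 236) / (38 − 236) = -131/-198 = 0.66162.
Check on R: (208 − 124)/(251 − 124) = 0.6614 ✓

0.66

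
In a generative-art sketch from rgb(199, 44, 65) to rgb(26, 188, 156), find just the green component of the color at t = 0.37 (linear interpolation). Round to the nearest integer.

97

G = 44 + 0.37 × (188 − 44) = 97.28 → 97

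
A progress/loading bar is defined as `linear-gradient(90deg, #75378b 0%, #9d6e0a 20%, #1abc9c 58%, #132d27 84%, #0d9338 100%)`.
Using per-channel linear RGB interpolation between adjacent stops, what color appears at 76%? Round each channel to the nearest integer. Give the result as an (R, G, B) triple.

76% lies between the 58% and 84% stops, so the local fraction is t = (76 − 58)/(84 − 58) = 18/26 ≈ 0.6923.
#1abc9c → (26, 188, 156); #132d27 → (19, 45, 39).
R = 26 + 0.6923 × (19 − 26) = 21.154 → 21
G = 188 + 0.6923 × (45 − 188) = 89.001 → 89
B = 156 + 0.6923 × (39 − 156) = 75.001 → 75

(21, 89, 75)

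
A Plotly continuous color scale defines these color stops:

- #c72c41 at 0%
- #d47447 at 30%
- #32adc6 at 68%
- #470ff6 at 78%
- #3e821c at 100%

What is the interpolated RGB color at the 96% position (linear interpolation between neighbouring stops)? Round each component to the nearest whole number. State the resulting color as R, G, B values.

96% lies between the 78% and 100% stops, so the local fraction is t = (96 − 78)/(100 − 78) = 18/22 ≈ 0.8182.
#470ff6 → (71, 15, 246); #3e821c → (62, 130, 28).
R = 71 + 0.8182 × (62 − 71) = 63.636 → 64
G = 15 + 0.8182 × (130 − 15) = 109.093 → 109
B = 246 + 0.8182 × (28 − 246) = 67.632 → 68

(64, 109, 68)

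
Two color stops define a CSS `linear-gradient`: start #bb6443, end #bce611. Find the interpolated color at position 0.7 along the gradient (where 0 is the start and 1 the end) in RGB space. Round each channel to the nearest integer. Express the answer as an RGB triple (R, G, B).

#bb6443 → (187, 100, 67); #bce611 → (188, 230, 17).
R = 187 + 0.7 × (188 − 187) = 187 + 0.7 × 1 = 187.7 → 188
G = 100 + 0.7 × (230 − 100) = 100 + 0.7 × 130 = 191 → 191
B = 67 + 0.7 × (17 − 67) = 67 + 0.7 × -50 = 32 → 32

(188, 191, 32)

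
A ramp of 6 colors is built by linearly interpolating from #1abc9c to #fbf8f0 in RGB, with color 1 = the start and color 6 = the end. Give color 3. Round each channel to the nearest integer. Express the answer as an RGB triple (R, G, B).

(116, 212, 190)

With 6 swatches and endpoints inclusive, swatch 3 sits at t = (3 − 1)/(6 − 1) = 2/5 ≈ 0.4.
#1abc9c → (26, 188, 156); #fbf8f0 → (251, 248, 240).
R = 26 + 0.4 × (251 − 26) = 116 → 116
G = 188 + 0.4 × (248 − 188) = 212 → 212
B = 156 + 0.4 × (240 − 156) = 189.6 → 190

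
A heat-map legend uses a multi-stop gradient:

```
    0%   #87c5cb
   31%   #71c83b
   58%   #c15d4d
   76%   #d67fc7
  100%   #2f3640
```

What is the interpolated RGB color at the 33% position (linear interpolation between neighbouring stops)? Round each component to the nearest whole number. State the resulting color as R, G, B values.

33% lies between the 31% and 58% stops, so the local fraction is t = (33 − 31)/(58 − 31) = 2/27 ≈ 0.0741.
#71c83b → (113, 200, 59); #c15d4d → (193, 93, 77).
R = 113 + 0.0741 × (193 − 113) = 118.928 → 119
G = 200 + 0.0741 × (93 − 200) = 192.071 → 192
B = 59 + 0.0741 × (77 − 59) = 60.334 → 60

(119, 192, 60)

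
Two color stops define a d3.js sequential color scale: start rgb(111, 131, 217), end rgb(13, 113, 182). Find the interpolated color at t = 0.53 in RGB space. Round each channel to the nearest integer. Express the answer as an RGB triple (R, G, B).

(59, 121, 198)

R = 111 + 0.53 × (13 − 111) = 111 + 0.53 × -98 = 59.06 → 59
G = 131 + 0.53 × (113 − 131) = 131 + 0.53 × -18 = 121.46 → 121
B = 217 + 0.53 × (182 − 217) = 217 + 0.53 × -35 = 198.45 → 198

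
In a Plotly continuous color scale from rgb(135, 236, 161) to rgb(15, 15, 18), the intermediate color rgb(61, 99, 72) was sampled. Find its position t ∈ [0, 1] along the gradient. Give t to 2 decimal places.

Invert the lerp on the G channel (largest span, 221): t = (99 − 236) / (15 − 236) = -137/-221 = 0.61991.
Check on R: (61 − 135)/(15 − 135) = 0.6167 ✓

0.62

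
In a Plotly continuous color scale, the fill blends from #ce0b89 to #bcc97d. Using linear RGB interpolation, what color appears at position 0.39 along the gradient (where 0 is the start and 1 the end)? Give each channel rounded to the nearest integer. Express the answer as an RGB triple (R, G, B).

(199, 85, 132)

#ce0b89 → (206, 11, 137); #bcc97d → (188, 201, 125).
R = 206 + 0.39 × (188 − 206) = 206 + 0.39 × -18 = 198.98 → 199
G = 11 + 0.39 × (201 − 11) = 11 + 0.39 × 190 = 85.1 → 85
B = 137 + 0.39 × (125 − 137) = 137 + 0.39 × -12 = 132.32 → 132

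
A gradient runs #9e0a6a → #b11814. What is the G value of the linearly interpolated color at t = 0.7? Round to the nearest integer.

G₁ = 10 (from #9e0a6a), G₂ = 24 (from #b11814).
G = 10 + 0.7 × (24 − 10) = 19.8 → 20

20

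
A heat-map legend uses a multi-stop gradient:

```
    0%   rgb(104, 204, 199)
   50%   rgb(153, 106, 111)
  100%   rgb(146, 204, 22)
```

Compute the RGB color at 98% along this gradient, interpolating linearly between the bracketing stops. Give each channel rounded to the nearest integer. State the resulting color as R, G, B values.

(146, 200, 26)

98% lies between the 50% and 100% stops, so the local fraction is t = (98 − 50)/(100 − 50) = 48/50 ≈ 0.96.
R = 153 + 0.96 × (146 − 153) = 146.28 → 146
G = 106 + 0.96 × (204 − 106) = 200.08 → 200
B = 111 + 0.96 × (22 − 111) = 25.56 → 26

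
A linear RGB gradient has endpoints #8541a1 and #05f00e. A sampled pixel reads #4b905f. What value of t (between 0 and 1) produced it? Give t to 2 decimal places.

Invert the lerp on the G channel (largest span, 175): t = (144 − 65) / (240 − 65) = 79/175 = 0.45143.
Check on R: (75 − 133)/(5 − 133) = 0.4531 ✓

0.45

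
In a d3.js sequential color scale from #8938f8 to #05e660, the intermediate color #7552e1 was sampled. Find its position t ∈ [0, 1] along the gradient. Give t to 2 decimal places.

0.15

Invert the lerp on the G channel (largest span, 174): t = (82 − 56) / (230 − 56) = 26/174 = 0.14943.
Check on R: (117 − 137)/(5 − 137) = 0.1515 ✓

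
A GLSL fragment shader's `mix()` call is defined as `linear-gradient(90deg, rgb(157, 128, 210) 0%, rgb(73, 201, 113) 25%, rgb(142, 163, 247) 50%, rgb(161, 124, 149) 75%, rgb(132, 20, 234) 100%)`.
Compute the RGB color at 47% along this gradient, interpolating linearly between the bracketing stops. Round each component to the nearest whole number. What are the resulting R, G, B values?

47% lies between the 25% and 50% stops, so the local fraction is t = (47 − 25)/(50 − 25) = 22/25 ≈ 0.88.
R = 73 + 0.88 × (142 − 73) = 133.72 → 134
G = 201 + 0.88 × (163 − 201) = 167.56 → 168
B = 113 + 0.88 × (247 − 113) = 230.92 → 231

(134, 168, 231)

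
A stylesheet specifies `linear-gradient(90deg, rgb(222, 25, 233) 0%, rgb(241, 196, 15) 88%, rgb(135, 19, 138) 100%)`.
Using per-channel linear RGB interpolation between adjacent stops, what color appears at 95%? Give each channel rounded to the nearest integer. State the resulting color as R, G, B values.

95% lies between the 88% and 100% stops, so the local fraction is t = (95 − 88)/(100 − 88) = 7/12 ≈ 0.5833.
R = 241 + 0.5833 × (135 − 241) = 179.17 → 179
G = 196 + 0.5833 × (19 − 196) = 92.756 → 93
B = 15 + 0.5833 × (138 − 15) = 86.746 → 87

(179, 93, 87)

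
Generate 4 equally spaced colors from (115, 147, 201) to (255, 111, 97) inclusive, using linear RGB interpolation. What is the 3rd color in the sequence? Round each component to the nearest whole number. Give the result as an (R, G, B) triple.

With 4 swatches and endpoints inclusive, swatch 3 sits at t = (3 − 1)/(4 − 1) = 2/3 ≈ 0.6667.
R = 115 + 0.6667 × (255 − 115) = 208.338 → 208
G = 147 + 0.6667 × (111 − 147) = 122.999 → 123
B = 201 + 0.6667 × (97 − 201) = 131.663 → 132

(208, 123, 132)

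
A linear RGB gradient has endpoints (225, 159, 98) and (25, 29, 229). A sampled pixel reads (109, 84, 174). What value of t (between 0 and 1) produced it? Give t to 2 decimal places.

Invert the lerp on the R channel (largest span, 200): t = (109 − 225) / (25 − 225) = -116/-200 = 0.58.
Check on G: (84 − 159)/(29 − 159) = 0.5769 ✓

0.58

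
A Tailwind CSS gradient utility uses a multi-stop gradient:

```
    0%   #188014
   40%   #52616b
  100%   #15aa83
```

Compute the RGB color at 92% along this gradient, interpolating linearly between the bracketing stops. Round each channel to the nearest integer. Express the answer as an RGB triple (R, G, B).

(29, 160, 128)

92% lies between the 40% and 100% stops, so the local fraction is t = (92 − 40)/(100 − 40) = 52/60 ≈ 0.8667.
#52616b → (82, 97, 107); #15aa83 → (21, 170, 131).
R = 82 + 0.8667 × (21 − 82) = 29.131 → 29
G = 97 + 0.8667 × (170 − 97) = 160.269 → 160
B = 107 + 0.8667 × (131 − 107) = 127.801 → 128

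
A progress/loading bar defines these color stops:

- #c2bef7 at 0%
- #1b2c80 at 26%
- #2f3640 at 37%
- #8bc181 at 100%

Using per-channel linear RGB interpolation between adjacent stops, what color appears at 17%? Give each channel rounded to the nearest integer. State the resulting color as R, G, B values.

(85, 95, 169)

17% lies between the 0% and 26% stops, so the local fraction is t = (17 − 0)/(26 − 0) = 17/26 ≈ 0.6538.
#c2bef7 → (194, 190, 247); #1b2c80 → (27, 44, 128).
R = 194 + 0.6538 × (27 − 194) = 84.815 → 85
G = 190 + 0.6538 × (44 − 190) = 94.545 → 95
B = 247 + 0.6538 × (128 − 247) = 169.198 → 169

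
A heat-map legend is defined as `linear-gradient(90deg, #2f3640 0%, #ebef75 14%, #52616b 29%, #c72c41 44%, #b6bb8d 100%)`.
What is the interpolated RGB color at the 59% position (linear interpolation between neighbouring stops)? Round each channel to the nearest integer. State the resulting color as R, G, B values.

59% lies between the 44% and 100% stops, so the local fraction is t = (59 − 44)/(100 − 44) = 15/56 ≈ 0.2679.
#c72c41 → (199, 44, 65); #b6bb8d → (182, 187, 141).
R = 199 + 0.2679 × (182 − 199) = 194.446 → 194
G = 44 + 0.2679 × (187 − 44) = 82.31 → 82
B = 65 + 0.2679 × (141 − 65) = 85.36 → 85

(194, 82, 85)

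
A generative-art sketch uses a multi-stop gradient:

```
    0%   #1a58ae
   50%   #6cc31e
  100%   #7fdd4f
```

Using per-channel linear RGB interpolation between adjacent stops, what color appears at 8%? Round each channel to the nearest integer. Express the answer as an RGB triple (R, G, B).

8% lies between the 0% and 50% stops, so the local fraction is t = (8 − 0)/(50 − 0) = 8/50 ≈ 0.16.
#1a58ae → (26, 88, 174); #6cc31e → (108, 195, 30).
R = 26 + 0.16 × (108 − 26) = 39.12 → 39
G = 88 + 0.16 × (195 − 88) = 105.12 → 105
B = 174 + 0.16 × (30 − 174) = 150.96 → 151

(39, 105, 151)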